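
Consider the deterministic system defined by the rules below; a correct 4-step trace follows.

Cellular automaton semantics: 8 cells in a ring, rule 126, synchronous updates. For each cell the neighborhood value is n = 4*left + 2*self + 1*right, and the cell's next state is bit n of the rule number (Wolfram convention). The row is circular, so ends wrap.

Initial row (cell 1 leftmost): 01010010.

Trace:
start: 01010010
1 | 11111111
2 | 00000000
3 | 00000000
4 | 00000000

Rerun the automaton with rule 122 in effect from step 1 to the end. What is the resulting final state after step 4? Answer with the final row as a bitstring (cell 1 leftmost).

(re-executing steps 1..4 under rule 122; state before step 1: 01010010)
1 | 10101101
2 | 11011111
3 | 01110000
4 | 11011000

11011000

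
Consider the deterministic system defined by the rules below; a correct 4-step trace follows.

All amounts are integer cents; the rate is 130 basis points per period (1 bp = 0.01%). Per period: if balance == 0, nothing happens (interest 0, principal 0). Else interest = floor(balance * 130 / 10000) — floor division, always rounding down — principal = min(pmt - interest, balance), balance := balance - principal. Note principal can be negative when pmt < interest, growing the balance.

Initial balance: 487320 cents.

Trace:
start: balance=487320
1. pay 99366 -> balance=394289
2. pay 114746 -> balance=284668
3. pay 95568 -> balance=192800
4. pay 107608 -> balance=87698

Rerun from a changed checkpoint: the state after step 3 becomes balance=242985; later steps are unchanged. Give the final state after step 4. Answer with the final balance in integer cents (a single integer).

state after step 3 := balance=242985
4. pay 107608 -> balance=138535

138535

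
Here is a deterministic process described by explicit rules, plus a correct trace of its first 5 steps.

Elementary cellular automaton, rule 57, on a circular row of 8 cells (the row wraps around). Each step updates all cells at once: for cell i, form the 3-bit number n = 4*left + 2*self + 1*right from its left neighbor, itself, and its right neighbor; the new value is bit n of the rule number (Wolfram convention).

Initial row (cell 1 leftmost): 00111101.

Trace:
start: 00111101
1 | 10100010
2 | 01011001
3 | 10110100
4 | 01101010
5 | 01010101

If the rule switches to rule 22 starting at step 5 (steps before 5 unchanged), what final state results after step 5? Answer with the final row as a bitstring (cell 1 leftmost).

10001011

(re-executing step 5 under rule 22; state before step 5: 01101010)
5 | 10001011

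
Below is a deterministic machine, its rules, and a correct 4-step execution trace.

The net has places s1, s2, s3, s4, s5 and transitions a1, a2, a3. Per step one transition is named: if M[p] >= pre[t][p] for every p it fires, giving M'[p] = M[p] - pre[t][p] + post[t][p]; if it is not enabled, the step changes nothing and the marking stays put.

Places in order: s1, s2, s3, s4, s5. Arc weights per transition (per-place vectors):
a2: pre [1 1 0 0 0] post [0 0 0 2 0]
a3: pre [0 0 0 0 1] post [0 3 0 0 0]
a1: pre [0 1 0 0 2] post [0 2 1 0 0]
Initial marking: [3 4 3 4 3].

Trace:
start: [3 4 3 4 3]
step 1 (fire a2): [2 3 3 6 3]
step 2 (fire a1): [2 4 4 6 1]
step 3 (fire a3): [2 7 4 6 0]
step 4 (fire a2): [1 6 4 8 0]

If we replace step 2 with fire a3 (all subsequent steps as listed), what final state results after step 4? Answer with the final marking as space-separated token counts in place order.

(re-executing from step 2 with the substitution; state before step 2: [2 3 3 6 3])
step 2 (fire a3): [2 6 3 6 2]
step 3 (fire a3): [2 9 3 6 1]
step 4 (fire a2): [1 8 3 8 1]

1 8 3 8 1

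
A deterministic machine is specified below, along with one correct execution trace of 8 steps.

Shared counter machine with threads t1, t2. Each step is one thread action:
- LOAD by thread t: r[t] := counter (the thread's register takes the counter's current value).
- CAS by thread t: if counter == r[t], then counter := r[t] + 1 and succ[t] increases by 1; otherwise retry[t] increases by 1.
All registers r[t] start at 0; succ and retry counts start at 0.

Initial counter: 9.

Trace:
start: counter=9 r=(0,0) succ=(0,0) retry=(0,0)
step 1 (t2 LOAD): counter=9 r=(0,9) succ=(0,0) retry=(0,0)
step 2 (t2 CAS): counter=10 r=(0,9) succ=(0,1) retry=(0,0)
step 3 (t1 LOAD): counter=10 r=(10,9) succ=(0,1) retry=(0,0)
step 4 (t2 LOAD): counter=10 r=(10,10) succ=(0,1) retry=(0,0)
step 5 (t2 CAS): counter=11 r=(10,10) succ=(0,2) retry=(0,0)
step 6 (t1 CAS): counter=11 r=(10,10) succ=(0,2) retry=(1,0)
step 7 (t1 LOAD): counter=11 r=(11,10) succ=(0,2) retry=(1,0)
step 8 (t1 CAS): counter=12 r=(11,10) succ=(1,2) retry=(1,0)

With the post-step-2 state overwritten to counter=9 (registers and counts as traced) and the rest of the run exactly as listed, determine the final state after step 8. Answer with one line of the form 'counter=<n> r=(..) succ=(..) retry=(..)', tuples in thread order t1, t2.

counter=11 r=(10,9) succ=(1,2) retry=(1,0)

state after step 2 := counter=9 r=(0,9) succ=(0,1) retry=(0,0)
step 3 (t1 LOAD): counter=9 r=(9,9) succ=(0,1) retry=(0,0)
step 4 (t2 LOAD): counter=9 r=(9,9) succ=(0,1) retry=(0,0)
step 5 (t2 CAS): counter=10 r=(9,9) succ=(0,2) retry=(0,0)
step 6 (t1 CAS): counter=10 r=(9,9) succ=(0,2) retry=(1,0)
step 7 (t1 LOAD): counter=10 r=(10,9) succ=(0,2) retry=(1,0)
step 8 (t1 CAS): counter=11 r=(10,9) succ=(1,2) retry=(1,0)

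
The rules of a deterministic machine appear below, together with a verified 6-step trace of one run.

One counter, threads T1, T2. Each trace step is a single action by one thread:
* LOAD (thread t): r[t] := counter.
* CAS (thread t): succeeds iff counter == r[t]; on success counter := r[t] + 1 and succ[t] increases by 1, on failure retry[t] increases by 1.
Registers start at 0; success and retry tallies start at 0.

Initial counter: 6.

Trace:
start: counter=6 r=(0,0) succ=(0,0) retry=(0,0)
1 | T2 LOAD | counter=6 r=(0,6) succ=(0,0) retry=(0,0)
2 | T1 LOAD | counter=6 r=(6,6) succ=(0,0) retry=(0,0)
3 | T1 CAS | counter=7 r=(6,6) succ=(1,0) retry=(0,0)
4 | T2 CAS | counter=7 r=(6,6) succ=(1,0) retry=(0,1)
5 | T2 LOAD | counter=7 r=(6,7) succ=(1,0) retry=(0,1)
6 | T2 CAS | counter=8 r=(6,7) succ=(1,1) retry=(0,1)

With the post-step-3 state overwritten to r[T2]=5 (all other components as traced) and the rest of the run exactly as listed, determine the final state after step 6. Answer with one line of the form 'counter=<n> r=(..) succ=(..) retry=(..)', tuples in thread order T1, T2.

counter=8 r=(6,7) succ=(1,1) retry=(0,1)

state after step 3 := counter=7 r=(6,5) succ=(1,0) retry=(0,0)
4 | T2 CAS | counter=7 r=(6,5) succ=(1,0) retry=(0,1)
5 | T2 LOAD | counter=7 r=(6,7) succ=(1,0) retry=(0,1)
6 | T2 CAS | counter=8 r=(6,7) succ=(1,1) retry=(0,1)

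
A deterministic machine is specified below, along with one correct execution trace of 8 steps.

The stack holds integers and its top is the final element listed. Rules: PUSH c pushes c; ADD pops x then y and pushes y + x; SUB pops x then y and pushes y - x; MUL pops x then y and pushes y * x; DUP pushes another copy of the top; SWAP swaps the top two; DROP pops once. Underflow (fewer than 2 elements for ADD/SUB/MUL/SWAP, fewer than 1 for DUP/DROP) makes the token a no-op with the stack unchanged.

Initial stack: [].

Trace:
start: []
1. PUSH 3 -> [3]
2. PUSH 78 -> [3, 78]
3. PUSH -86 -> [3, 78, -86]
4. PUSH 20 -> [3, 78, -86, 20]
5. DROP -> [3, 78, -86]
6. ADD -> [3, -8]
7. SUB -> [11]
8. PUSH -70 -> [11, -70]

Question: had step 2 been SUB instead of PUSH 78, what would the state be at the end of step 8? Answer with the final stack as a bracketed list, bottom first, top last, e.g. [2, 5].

[-83, -70]

(re-executing from step 2 with the substitution; state before step 2: [3])
2. SUB -> [3]
3. PUSH -86 -> [3, -86]
4. PUSH 20 -> [3, -86, 20]
5. DROP -> [3, -86]
6. ADD -> [-83]
7. SUB -> [-83]
8. PUSH -70 -> [-83, -70]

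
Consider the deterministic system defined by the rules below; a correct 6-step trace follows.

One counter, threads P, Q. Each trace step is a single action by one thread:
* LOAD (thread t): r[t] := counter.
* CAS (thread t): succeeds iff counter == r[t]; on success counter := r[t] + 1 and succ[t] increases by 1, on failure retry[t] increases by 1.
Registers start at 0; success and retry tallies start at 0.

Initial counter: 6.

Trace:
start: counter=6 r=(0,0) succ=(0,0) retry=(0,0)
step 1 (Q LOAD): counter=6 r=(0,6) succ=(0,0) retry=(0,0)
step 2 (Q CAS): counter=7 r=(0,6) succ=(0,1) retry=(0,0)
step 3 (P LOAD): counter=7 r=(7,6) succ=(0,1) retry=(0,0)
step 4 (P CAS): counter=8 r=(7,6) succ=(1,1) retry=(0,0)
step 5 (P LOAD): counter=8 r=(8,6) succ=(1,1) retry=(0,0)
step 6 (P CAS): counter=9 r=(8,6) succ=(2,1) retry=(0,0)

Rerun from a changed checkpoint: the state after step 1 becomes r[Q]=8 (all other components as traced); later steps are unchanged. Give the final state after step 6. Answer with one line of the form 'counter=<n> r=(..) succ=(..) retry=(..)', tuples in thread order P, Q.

counter=8 r=(7,8) succ=(2,0) retry=(0,1)

state after step 1 := counter=6 r=(0,8) succ=(0,0) retry=(0,0)
step 2 (Q CAS): counter=6 r=(0,8) succ=(0,0) retry=(0,1)
step 3 (P LOAD): counter=6 r=(6,8) succ=(0,0) retry=(0,1)
step 4 (P CAS): counter=7 r=(6,8) succ=(1,0) retry=(0,1)
step 5 (P LOAD): counter=7 r=(7,8) succ=(1,0) retry=(0,1)
step 6 (P CAS): counter=8 r=(7,8) succ=(2,0) retry=(0,1)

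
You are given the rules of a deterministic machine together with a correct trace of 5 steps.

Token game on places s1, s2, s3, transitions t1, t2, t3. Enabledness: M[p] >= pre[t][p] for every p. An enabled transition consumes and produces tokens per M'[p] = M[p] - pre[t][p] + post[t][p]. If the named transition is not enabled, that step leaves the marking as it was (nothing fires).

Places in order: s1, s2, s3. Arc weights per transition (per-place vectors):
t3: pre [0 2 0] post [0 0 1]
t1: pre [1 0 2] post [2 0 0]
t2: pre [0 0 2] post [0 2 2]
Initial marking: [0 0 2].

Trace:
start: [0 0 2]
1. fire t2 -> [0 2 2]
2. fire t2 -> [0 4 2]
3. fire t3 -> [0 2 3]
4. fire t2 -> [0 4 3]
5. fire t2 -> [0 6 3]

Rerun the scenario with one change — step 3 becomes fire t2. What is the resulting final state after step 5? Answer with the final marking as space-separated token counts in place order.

0 10 2

(re-executing from step 3 with the substitution; state before step 3: [0 4 2])
3. fire t2 -> [0 6 2]
4. fire t2 -> [0 8 2]
5. fire t2 -> [0 10 2]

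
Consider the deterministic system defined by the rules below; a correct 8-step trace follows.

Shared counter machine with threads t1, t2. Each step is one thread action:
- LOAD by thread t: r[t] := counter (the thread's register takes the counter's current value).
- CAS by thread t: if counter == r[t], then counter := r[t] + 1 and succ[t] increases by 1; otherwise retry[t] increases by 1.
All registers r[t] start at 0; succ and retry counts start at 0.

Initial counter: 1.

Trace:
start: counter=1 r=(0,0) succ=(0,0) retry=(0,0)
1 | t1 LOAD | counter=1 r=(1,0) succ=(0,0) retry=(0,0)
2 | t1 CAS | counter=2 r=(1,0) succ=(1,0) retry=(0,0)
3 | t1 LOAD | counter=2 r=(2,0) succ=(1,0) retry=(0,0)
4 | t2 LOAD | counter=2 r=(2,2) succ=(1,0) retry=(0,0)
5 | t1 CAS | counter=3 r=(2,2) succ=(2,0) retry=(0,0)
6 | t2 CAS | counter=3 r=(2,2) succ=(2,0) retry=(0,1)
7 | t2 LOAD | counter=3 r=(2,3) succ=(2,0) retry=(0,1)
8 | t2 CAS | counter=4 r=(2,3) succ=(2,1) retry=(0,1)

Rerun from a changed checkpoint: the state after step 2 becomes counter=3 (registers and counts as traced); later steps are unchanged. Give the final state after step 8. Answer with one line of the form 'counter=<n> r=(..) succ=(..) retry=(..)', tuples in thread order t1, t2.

state after step 2 := counter=3 r=(1,0) succ=(1,0) retry=(0,0)
3 | t1 LOAD | counter=3 r=(3,0) succ=(1,0) retry=(0,0)
4 | t2 LOAD | counter=3 r=(3,3) succ=(1,0) retry=(0,0)
5 | t1 CAS | counter=4 r=(3,3) succ=(2,0) retry=(0,0)
6 | t2 CAS | counter=4 r=(3,3) succ=(2,0) retry=(0,1)
7 | t2 LOAD | counter=4 r=(3,4) succ=(2,0) retry=(0,1)
8 | t2 CAS | counter=5 r=(3,4) succ=(2,1) retry=(0,1)

counter=5 r=(3,4) succ=(2,1) retry=(0,1)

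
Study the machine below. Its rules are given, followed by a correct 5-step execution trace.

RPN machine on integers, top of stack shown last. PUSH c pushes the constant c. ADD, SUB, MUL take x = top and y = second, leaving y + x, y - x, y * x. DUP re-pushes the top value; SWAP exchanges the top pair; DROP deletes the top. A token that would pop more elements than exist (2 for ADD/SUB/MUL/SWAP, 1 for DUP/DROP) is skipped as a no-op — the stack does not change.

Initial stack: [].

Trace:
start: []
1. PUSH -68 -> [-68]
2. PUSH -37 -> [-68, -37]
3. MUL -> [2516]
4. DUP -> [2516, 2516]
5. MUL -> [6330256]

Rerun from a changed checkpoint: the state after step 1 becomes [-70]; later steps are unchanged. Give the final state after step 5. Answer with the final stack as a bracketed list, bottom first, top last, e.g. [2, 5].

[6708100]

state after step 1 := [-70]
2. PUSH -37 -> [-70, -37]
3. MUL -> [2590]
4. DUP -> [2590, 2590]
5. MUL -> [6708100]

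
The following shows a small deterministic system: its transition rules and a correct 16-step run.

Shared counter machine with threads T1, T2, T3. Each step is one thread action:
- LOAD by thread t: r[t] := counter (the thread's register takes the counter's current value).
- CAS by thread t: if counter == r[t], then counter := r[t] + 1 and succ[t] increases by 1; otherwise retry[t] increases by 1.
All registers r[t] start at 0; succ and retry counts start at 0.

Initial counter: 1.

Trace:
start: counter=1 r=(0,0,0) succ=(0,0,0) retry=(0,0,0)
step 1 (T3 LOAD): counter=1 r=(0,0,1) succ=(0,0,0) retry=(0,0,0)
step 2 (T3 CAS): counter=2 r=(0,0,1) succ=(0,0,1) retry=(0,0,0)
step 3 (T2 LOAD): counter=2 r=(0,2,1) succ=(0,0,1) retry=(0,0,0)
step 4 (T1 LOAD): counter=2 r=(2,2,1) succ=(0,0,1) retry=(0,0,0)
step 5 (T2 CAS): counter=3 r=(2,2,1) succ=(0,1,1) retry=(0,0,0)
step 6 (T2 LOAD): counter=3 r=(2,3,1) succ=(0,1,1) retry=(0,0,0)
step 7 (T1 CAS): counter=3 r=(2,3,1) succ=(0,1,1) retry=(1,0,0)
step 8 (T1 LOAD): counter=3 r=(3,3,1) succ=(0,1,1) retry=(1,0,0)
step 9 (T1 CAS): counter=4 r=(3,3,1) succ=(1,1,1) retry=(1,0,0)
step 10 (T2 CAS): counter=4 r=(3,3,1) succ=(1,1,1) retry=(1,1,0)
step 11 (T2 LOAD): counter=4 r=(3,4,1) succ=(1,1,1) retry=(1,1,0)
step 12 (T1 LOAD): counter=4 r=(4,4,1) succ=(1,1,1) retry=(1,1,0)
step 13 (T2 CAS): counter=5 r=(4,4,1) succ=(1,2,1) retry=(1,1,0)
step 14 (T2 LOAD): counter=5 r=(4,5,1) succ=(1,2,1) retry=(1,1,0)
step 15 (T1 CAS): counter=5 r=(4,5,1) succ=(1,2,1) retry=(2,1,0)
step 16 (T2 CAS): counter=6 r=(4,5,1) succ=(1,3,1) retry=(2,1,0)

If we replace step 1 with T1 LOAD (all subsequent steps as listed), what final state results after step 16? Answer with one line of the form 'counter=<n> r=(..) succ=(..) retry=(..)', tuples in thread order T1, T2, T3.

(re-executing from step 1 with the substitution; state before step 1: counter=1 r=(0,0,0) succ=(0,0,0) retry=(0,0,0))
step 1 (T1 LOAD): counter=1 r=(1,0,0) succ=(0,0,0) retry=(0,0,0)
step 2 (T3 CAS): counter=1 r=(1,0,0) succ=(0,0,0) retry=(0,0,1)
step 3 (T2 LOAD): counter=1 r=(1,1,0) succ=(0,0,0) retry=(0,0,1)
step 4 (T1 LOAD): counter=1 r=(1,1,0) succ=(0,0,0) retry=(0,0,1)
step 5 (T2 CAS): counter=2 r=(1,1,0) succ=(0,1,0) retry=(0,0,1)
step 6 (T2 LOAD): counter=2 r=(1,2,0) succ=(0,1,0) retry=(0,0,1)
step 7 (T1 CAS): counter=2 r=(1,2,0) succ=(0,1,0) retry=(1,0,1)
step 8 (T1 LOAD): counter=2 r=(2,2,0) succ=(0,1,0) retry=(1,0,1)
step 9 (T1 CAS): counter=3 r=(2,2,0) succ=(1,1,0) retry=(1,0,1)
step 10 (T2 CAS): counter=3 r=(2,2,0) succ=(1,1,0) retry=(1,1,1)
step 11 (T2 LOAD): counter=3 r=(2,3,0) succ=(1,1,0) retry=(1,1,1)
step 12 (T1 LOAD): counter=3 r=(3,3,0) succ=(1,1,0) retry=(1,1,1)
step 13 (T2 CAS): counter=4 r=(3,3,0) succ=(1,2,0) retry=(1,1,1)
step 14 (T2 LOAD): counter=4 r=(3,4,0) succ=(1,2,0) retry=(1,1,1)
step 15 (T1 CAS): counter=4 r=(3,4,0) succ=(1,2,0) retry=(2,1,1)
step 16 (T2 CAS): counter=5 r=(3,4,0) succ=(1,3,0) retry=(2,1,1)

counter=5 r=(3,4,0) succ=(1,3,0) retry=(2,1,1)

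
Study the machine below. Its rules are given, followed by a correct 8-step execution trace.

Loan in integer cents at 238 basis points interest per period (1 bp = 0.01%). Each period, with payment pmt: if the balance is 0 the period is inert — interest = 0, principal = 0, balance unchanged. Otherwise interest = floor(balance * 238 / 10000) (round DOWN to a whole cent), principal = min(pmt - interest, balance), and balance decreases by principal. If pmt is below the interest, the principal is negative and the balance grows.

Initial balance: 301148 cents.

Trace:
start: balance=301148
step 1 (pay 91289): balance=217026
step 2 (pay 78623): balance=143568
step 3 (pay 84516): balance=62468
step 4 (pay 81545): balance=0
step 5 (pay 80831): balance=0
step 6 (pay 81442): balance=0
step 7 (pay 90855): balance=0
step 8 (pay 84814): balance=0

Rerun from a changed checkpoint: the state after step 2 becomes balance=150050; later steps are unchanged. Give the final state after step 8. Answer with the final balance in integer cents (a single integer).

0

state after step 2 := balance=150050
step 3 (pay 84516): balance=69105
step 4 (pay 81545): balance=0
step 5 (pay 80831): balance=0
step 6 (pay 81442): balance=0
step 7 (pay 90855): balance=0
step 8 (pay 84814): balance=0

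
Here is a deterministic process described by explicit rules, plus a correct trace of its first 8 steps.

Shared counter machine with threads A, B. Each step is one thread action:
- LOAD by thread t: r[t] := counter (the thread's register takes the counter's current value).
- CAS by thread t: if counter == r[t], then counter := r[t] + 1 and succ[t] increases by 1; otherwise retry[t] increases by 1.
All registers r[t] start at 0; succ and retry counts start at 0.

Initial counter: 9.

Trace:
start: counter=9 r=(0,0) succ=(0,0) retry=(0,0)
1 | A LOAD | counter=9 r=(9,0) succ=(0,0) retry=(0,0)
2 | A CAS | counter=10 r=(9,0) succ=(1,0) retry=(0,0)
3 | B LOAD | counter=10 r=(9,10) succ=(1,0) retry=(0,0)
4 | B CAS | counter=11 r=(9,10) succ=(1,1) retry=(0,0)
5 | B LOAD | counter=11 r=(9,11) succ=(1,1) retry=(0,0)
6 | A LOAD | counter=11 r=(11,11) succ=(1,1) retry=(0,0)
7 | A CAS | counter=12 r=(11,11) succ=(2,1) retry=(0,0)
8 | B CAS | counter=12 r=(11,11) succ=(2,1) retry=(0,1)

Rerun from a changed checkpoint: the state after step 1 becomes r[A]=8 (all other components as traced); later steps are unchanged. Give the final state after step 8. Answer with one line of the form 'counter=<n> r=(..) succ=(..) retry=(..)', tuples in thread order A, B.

counter=11 r=(10,10) succ=(1,1) retry=(1,1)

state after step 1 := counter=9 r=(8,0) succ=(0,0) retry=(0,0)
2 | A CAS | counter=9 r=(8,0) succ=(0,0) retry=(1,0)
3 | B LOAD | counter=9 r=(8,9) succ=(0,0) retry=(1,0)
4 | B CAS | counter=10 r=(8,9) succ=(0,1) retry=(1,0)
5 | B LOAD | counter=10 r=(8,10) succ=(0,1) retry=(1,0)
6 | A LOAD | counter=10 r=(10,10) succ=(0,1) retry=(1,0)
7 | A CAS | counter=11 r=(10,10) succ=(1,1) retry=(1,0)
8 | B CAS | counter=11 r=(10,10) succ=(1,1) retry=(1,1)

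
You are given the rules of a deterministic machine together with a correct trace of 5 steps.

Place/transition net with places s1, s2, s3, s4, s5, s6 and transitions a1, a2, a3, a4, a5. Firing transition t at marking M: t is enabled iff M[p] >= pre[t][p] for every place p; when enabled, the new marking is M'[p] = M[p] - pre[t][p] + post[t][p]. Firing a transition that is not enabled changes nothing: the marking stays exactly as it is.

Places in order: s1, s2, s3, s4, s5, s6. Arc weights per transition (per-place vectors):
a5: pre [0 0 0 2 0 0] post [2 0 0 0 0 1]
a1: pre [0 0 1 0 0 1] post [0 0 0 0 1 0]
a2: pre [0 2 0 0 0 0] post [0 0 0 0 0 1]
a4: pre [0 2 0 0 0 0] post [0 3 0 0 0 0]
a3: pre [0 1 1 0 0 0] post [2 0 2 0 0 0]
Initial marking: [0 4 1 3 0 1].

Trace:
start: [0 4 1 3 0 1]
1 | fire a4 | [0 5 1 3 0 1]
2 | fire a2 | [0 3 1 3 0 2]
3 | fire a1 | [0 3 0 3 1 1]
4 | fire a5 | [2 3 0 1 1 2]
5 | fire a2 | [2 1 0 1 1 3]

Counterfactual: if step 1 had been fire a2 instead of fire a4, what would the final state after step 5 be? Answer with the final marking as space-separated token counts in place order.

(re-executing from step 1 with the substitution; state before step 1: [0 4 1 3 0 1])
1 | fire a2 | [0 2 1 3 0 2]
2 | fire a2 | [0 0 1 3 0 3]
3 | fire a1 | [0 0 0 3 1 2]
4 | fire a5 | [2 0 0 1 1 3]
5 | fire a2 | [2 0 0 1 1 3]

2 0 0 1 1 3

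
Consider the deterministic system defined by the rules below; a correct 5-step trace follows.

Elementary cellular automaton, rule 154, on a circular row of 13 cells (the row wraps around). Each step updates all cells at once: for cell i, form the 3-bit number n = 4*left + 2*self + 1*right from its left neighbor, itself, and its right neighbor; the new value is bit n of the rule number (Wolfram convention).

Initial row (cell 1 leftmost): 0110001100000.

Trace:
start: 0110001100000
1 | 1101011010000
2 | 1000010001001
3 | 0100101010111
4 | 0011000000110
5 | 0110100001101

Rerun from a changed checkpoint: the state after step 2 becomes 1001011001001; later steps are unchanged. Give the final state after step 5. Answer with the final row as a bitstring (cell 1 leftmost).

1001011011101

state after step 2 := 1001011001001
3 | 0110010110111
4 | 0101100100110
5 | 1001011011101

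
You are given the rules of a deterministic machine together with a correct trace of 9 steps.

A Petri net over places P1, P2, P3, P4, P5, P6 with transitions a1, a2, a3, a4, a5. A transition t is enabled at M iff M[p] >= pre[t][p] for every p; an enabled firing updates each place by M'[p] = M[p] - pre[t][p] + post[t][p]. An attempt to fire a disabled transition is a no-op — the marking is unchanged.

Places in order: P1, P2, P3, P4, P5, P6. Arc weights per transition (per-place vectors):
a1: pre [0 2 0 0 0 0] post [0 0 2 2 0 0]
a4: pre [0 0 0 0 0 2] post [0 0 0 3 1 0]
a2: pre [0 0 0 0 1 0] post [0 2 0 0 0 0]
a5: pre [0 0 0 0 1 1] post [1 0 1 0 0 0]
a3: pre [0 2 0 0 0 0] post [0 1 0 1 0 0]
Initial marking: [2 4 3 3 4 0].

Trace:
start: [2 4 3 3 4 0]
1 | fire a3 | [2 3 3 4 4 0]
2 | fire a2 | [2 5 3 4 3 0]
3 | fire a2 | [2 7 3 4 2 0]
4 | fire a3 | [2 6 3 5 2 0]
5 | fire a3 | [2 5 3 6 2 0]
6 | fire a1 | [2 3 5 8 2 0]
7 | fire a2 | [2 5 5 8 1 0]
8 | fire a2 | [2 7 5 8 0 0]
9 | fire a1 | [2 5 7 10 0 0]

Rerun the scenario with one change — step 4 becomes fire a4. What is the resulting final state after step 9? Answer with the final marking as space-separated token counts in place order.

(re-executing from step 4 with the substitution; state before step 4: [2 7 3 4 2 0])
4 | fire a4 | [2 7 3 4 2 0]
5 | fire a3 | [2 6 3 5 2 0]
6 | fire a1 | [2 4 5 7 2 0]
7 | fire a2 | [2 6 5 7 1 0]
8 | fire a2 | [2 8 5 7 0 0]
9 | fire a1 | [2 6 7 9 0 0]

2 6 7 9 0 0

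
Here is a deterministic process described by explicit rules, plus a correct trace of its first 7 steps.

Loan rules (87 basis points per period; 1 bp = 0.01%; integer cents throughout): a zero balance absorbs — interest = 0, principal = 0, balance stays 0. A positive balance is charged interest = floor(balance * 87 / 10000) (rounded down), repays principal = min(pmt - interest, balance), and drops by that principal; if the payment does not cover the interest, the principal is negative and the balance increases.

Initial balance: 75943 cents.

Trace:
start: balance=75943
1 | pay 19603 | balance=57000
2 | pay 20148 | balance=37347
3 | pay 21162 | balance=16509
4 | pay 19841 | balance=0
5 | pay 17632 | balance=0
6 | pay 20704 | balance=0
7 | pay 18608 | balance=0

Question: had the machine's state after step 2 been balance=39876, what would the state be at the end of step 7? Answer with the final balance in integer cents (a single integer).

state after step 2 := balance=39876
3 | pay 21162 | balance=19060
4 | pay 19841 | balance=0
5 | pay 17632 | balance=0
6 | pay 20704 | balance=0
7 | pay 18608 | balance=0

0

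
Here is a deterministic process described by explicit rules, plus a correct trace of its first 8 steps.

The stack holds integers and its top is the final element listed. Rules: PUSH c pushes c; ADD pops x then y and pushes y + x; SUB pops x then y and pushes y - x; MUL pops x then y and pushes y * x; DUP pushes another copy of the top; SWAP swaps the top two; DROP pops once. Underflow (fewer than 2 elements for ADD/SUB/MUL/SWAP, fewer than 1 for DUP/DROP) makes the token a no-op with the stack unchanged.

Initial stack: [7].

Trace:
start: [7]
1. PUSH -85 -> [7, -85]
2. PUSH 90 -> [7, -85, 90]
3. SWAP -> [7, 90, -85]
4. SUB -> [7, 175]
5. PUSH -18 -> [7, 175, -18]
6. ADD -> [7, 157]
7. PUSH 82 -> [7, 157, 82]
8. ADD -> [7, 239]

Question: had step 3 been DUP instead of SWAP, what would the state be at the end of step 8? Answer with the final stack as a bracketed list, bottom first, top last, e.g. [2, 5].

(re-executing from step 3 with the substitution; state before step 3: [7, -85, 90])
3. DUP -> [7, -85, 90, 90]
4. SUB -> [7, -85, 0]
5. PUSH -18 -> [7, -85, 0, -18]
6. ADD -> [7, -85, -18]
7. PUSH 82 -> [7, -85, -18, 82]
8. ADD -> [7, -85, 64]

[7, -85, 64]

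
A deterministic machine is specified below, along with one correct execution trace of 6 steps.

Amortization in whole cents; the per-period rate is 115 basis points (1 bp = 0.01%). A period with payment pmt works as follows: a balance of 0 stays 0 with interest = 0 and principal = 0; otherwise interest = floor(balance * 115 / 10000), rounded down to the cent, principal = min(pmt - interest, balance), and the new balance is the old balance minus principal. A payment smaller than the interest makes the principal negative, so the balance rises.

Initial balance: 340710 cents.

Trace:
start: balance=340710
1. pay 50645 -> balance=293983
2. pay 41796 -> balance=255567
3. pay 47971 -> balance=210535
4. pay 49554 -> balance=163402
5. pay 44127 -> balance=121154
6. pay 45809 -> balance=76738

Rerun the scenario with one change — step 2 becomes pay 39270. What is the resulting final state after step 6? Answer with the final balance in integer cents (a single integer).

79381

(re-executing from step 2 with the substitution; state before step 2: balance=293983)
2. pay 39270 -> balance=258093
3. pay 47971 -> balance=213090
4. pay 49554 -> balance=165986
5. pay 44127 -> balance=123767
6. pay 45809 -> balance=79381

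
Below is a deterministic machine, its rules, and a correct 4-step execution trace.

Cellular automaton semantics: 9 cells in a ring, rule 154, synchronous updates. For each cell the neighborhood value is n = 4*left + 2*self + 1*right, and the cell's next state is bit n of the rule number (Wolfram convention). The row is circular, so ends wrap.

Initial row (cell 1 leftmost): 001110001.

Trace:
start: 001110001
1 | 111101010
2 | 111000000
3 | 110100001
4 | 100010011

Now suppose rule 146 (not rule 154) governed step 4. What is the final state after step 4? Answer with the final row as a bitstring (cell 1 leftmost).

(re-executing step 4 under rule 146; state before step 4: 110100001)
4 | 100010010

100010010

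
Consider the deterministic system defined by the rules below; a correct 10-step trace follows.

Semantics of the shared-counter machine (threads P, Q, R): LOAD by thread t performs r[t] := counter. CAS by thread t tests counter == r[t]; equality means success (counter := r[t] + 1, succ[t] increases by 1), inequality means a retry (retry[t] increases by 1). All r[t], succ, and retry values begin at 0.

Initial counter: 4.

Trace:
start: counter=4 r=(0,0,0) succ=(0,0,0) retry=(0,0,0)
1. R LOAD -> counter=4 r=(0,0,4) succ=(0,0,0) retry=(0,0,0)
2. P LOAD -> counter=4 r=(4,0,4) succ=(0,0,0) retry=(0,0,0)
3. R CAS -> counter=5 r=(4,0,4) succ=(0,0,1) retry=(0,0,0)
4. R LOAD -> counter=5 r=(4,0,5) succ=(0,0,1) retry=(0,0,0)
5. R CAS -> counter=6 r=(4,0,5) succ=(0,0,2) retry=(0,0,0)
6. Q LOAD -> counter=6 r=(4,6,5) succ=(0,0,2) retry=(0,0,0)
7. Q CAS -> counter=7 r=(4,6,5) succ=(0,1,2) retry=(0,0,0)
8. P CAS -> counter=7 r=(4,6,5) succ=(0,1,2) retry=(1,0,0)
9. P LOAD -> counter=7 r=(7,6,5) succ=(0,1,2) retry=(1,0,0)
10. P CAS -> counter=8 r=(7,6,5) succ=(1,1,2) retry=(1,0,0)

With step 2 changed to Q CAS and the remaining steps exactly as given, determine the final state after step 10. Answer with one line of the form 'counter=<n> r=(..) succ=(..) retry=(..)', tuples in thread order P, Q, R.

(re-executing from step 2 with the substitution; state before step 2: counter=4 r=(0,0,4) succ=(0,0,0) retry=(0,0,0))
2. Q CAS -> counter=4 r=(0,0,4) succ=(0,0,0) retry=(0,1,0)
3. R CAS -> counter=5 r=(0,0,4) succ=(0,0,1) retry=(0,1,0)
4. R LOAD -> counter=5 r=(0,0,5) succ=(0,0,1) retry=(0,1,0)
5. R CAS -> counter=6 r=(0,0,5) succ=(0,0,2) retry=(0,1,0)
6. Q LOAD -> counter=6 r=(0,6,5) succ=(0,0,2) retry=(0,1,0)
7. Q CAS -> counter=7 r=(0,6,5) succ=(0,1,2) retry=(0,1,0)
8. P CAS -> counter=7 r=(0,6,5) succ=(0,1,2) retry=(1,1,0)
9. P LOAD -> counter=7 r=(7,6,5) succ=(0,1,2) retry=(1,1,0)
10. P CAS -> counter=8 r=(7,6,5) succ=(1,1,2) retry=(1,1,0)

counter=8 r=(7,6,5) succ=(1,1,2) retry=(1,1,0)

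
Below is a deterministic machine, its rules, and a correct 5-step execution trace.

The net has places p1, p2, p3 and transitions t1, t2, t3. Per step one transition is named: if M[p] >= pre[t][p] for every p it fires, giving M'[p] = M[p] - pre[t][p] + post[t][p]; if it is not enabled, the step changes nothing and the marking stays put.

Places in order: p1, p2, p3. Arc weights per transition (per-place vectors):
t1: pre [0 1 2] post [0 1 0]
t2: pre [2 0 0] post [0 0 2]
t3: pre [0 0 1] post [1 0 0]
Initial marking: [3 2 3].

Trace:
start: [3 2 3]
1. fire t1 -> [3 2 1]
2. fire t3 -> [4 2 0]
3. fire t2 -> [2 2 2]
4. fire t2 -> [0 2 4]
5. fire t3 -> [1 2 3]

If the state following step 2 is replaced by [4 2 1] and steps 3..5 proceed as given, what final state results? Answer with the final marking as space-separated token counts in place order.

1 2 4

state after step 2 := [4 2 1]
3. fire t2 -> [2 2 3]
4. fire t2 -> [0 2 5]
5. fire t3 -> [1 2 4]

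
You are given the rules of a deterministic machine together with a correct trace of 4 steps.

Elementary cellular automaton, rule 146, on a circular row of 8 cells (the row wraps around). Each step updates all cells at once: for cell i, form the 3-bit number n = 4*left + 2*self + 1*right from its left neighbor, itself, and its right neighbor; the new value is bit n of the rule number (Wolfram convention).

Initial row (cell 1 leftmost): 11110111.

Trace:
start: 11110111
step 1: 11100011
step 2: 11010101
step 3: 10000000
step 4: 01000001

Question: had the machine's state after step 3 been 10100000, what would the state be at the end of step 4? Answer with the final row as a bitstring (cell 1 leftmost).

state after step 3 := 10100000
step 4: 00010001

00010001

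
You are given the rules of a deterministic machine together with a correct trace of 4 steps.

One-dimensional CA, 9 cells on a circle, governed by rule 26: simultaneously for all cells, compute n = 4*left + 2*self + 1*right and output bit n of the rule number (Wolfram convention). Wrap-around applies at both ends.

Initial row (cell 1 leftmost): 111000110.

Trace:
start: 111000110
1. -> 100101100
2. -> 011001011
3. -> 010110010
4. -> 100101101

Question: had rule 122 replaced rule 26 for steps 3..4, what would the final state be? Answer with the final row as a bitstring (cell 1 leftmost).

000011100

(re-executing steps 3..4 under rule 122; state before step 3: 011001011)
3. -> 111110111
4. -> 000011100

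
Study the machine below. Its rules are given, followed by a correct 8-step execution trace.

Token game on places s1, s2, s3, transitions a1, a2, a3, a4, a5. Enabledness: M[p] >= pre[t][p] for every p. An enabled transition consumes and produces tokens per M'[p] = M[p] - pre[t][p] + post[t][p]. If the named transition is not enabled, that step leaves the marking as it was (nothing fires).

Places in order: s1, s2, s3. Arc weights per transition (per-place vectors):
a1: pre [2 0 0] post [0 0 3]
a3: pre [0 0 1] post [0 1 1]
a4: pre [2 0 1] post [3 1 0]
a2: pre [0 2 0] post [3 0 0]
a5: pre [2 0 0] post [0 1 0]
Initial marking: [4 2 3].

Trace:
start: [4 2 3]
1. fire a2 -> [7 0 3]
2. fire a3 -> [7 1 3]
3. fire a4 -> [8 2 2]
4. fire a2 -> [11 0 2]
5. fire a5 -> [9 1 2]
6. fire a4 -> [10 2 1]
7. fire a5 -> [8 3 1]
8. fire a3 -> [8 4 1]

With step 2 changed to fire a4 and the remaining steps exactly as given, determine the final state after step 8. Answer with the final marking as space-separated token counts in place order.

(re-executing from step 2 with the substitution; state before step 2: [7 0 3])
2. fire a4 -> [8 1 2]
3. fire a4 -> [9 2 1]
4. fire a2 -> [12 0 1]
5. fire a5 -> [10 1 1]
6. fire a4 -> [11 2 0]
7. fire a5 -> [9 3 0]
8. fire a3 -> [9 3 0]

9 3 0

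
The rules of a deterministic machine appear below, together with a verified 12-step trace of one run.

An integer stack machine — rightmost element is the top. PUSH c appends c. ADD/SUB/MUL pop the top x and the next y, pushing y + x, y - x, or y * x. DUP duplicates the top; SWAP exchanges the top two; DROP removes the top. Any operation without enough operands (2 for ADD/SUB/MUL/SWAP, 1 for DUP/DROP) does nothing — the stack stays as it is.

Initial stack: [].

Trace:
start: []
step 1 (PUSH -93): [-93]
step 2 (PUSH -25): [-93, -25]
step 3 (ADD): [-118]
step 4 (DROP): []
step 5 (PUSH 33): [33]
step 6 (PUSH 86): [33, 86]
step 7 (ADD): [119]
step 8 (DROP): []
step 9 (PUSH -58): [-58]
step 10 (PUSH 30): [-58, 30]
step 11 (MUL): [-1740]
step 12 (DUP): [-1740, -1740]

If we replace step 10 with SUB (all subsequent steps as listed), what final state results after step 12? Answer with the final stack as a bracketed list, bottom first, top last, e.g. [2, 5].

[-58, -58]

(re-executing from step 10 with the substitution; state before step 10: [-58])
step 10 (SUB): [-58]
step 11 (MUL): [-58]
step 12 (DUP): [-58, -58]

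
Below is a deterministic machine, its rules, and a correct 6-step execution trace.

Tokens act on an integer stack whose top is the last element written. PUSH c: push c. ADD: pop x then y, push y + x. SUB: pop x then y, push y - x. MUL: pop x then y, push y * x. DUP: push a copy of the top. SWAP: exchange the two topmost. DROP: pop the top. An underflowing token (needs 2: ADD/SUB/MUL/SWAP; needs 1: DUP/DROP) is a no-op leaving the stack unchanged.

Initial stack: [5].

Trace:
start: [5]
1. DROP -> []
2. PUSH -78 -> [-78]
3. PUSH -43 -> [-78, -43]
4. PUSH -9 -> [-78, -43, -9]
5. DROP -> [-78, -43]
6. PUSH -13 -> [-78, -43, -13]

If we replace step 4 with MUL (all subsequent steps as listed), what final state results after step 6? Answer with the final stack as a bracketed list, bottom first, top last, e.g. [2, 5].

[-13]

(re-executing from step 4 with the substitution; state before step 4: [-78, -43])
4. MUL -> [3354]
5. DROP -> []
6. PUSH -13 -> [-13]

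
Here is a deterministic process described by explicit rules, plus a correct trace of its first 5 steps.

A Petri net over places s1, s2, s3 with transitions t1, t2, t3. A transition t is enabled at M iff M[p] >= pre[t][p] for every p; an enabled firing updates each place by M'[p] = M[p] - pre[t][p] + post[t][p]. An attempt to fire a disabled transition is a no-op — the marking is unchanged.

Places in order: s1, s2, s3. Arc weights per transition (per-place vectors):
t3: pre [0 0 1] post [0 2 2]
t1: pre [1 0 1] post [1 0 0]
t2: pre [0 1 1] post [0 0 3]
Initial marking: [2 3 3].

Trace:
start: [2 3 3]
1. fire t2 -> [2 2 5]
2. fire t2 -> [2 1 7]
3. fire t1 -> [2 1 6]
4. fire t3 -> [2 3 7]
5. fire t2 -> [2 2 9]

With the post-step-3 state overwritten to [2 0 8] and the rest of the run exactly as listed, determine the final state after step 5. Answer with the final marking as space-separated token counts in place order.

2 1 11

state after step 3 := [2 0 8]
4. fire t3 -> [2 2 9]
5. fire t2 -> [2 1 11]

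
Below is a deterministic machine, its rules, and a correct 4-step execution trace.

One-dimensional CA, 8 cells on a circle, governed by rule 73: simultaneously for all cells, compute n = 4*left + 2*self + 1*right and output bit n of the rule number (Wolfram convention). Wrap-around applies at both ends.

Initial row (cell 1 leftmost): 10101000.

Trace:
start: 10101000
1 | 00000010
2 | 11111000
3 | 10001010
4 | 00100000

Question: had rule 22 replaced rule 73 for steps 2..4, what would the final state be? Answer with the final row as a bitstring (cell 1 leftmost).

11011101

(re-executing steps 2..4 under rule 22; state before step 2: 00000010)
2 | 00000111
3 | 10001000
4 | 11011101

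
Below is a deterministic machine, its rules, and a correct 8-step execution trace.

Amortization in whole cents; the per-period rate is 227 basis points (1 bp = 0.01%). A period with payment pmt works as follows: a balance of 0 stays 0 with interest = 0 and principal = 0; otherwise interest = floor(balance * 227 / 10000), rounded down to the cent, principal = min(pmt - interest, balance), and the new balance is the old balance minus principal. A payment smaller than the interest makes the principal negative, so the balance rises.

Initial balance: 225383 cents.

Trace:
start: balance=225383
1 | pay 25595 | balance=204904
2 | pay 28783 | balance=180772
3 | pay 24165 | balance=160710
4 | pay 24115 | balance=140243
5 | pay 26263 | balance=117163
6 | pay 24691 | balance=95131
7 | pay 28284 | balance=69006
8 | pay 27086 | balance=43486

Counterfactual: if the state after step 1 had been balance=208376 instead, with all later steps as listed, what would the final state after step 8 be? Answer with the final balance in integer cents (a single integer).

47548

state after step 1 := balance=208376
2 | pay 28783 | balance=184323
3 | pay 24165 | balance=164342
4 | pay 24115 | balance=143957
5 | pay 26263 | balance=120961
6 | pay 24691 | balance=99015
7 | pay 28284 | balance=72978
8 | pay 27086 | balance=47548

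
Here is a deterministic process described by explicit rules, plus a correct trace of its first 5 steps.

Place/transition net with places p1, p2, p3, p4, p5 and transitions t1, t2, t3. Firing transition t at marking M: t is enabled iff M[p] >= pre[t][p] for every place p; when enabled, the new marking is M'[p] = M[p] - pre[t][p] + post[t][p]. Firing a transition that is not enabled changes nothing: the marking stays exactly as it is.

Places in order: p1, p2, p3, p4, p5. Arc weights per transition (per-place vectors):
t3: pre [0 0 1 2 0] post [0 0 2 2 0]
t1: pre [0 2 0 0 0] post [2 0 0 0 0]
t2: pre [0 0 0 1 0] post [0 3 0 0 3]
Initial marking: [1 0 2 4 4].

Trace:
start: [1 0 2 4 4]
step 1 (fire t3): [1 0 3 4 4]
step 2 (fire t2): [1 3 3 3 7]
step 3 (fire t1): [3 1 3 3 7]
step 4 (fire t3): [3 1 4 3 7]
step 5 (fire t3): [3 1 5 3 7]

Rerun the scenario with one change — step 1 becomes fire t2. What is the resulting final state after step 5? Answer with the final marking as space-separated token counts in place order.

3 4 4 2 10

(re-executing from step 1 with the substitution; state before step 1: [1 0 2 4 4])
step 1 (fire t2): [1 3 2 3 7]
step 2 (fire t2): [1 6 2 2 10]
step 3 (fire t1): [3 4 2 2 10]
step 4 (fire t3): [3 4 3 2 10]
step 5 (fire t3): [3 4 4 2 10]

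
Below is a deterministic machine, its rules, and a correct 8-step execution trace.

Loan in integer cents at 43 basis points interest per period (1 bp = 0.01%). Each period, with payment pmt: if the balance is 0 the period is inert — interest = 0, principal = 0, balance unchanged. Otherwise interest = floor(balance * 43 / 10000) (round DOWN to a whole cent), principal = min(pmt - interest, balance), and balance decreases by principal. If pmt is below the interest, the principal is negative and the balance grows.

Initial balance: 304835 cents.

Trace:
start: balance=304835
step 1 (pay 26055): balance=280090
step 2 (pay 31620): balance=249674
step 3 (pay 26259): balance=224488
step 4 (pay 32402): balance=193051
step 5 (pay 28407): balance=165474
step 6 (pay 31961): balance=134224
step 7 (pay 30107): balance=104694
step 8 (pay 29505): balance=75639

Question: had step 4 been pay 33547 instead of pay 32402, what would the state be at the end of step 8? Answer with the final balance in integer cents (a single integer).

(re-executing from step 4 with the substitution; state before step 4: balance=224488)
step 4 (pay 33547): balance=191906
step 5 (pay 28407): balance=164324
step 6 (pay 31961): balance=133069
step 7 (pay 30107): balance=103534
step 8 (pay 29505): balance=74474

74474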